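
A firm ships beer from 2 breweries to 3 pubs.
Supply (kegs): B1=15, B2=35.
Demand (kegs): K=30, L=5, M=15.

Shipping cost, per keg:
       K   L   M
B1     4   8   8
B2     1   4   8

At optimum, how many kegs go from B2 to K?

The minimum-cost plan:
  B1–M: 15 × 8 = 120
  B2–K: 30 × 1 = 30
  B2–L: 5 × 4 = 20
Total cost = 170.
So B2→K carries 30 kegs.

30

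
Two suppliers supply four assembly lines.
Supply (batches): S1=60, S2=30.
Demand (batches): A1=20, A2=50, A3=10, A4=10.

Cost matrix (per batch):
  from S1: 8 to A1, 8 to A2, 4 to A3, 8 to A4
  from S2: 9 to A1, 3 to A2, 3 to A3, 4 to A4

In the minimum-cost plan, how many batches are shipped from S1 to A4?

The minimum-cost plan:
  S1→A1: 20 × 8 = 160
  S1→A2: 20 × 8 = 160
  S1→A3: 10 × 4 = 40
  S1→A4: 10 × 8 = 80
  S2→A2: 30 × 3 = 90
Total cost = 530.
So S1→A4 carries 10 batches.

10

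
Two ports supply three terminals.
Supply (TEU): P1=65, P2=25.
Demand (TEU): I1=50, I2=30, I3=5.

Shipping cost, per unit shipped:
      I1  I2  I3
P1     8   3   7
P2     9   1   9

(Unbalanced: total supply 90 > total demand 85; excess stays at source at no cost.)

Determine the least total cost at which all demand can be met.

Optimal allocation:
  P1→I1: 50 × 8 = 400
  P1→I2: 5 × 3 = 15
  P1→I3: 5 × 7 = 35
  P2→I2: 25 × 1 = 25
Total = 400 + 15 + 35 + 25 = 475.
(Supply check: P1 ships 60; P2 ships 25.)

475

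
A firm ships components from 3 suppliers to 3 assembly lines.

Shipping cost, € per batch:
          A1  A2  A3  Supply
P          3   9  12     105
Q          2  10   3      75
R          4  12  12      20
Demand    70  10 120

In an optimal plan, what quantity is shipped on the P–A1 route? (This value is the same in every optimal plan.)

The minimum-cost plan:
  P–A1: 70 × €3 = €210
  P–A2: 10 × €9 = €90
  P–A3: 25 × €12 = €300
  Q–A3: 75 × €3 = €225
  R–A3: 20 × €12 = €240
Total cost = €1065.
So P→A1 carries 70 batches.

70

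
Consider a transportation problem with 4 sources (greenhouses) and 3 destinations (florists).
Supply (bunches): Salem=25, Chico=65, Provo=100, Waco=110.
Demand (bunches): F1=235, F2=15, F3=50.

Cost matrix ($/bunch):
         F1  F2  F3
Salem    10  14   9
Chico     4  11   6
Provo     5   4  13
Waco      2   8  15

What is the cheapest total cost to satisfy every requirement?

1240

One minimum-cost allocation:
  Salem->F3: 25 × $9 = $225
  Chico->F1: 40 × $4 = $160
  Chico->F3: 25 × $6 = $150
  Provo->F1: 85 × $5 = $425
  Provo->F2: 15 × $4 = $60
  Waco->F1: 110 × $2 = $220
Total = 225 + 160 + 150 + 425 + 60 + 220 = $1240.
(Supply check: Salem ships 25; Chico ships 65; Provo ships 100; Waco ships 110.)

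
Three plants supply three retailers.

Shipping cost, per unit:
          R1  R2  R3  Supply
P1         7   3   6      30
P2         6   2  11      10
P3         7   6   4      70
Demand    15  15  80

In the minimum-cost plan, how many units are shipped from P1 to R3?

10

Solving gives:
  P1->R1: 5 × 7 = 35
  P1->R2: 15 × 3 = 45
  P1->R3: 10 × 6 = 60
  P2->R1: 10 × 6 = 60
  P3->R3: 70 × 4 = 280
Total cost = 480.
So P1→R3 carries 10 units.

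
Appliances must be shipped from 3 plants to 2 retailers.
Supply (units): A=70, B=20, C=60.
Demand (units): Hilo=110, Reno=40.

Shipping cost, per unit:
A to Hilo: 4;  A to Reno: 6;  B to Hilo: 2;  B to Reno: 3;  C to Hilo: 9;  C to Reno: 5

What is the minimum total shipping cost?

700

An optimal shipping plan:
  A->Hilo: 70 × 4 = 280
  B->Hilo: 20 × 2 = 40
  C->Hilo: 20 × 9 = 180
  C->Reno: 40 × 5 = 200
Total = 280 + 40 + 180 + 200 = 700.
(Supply check: A ships 70; B ships 20; C ships 60.)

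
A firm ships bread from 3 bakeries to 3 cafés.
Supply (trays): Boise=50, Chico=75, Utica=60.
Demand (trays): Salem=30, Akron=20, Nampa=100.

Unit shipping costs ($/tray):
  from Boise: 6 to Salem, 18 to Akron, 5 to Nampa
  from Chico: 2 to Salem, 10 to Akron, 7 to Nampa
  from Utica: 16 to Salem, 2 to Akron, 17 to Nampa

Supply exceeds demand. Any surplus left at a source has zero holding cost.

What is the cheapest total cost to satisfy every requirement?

Optimal allocation:
  Boise–Nampa: 50 × $5 = $250
  Chico–Salem: 30 × $2 = $60
  Chico–Nampa: 45 × $7 = $315
  Utica–Akron: 20 × $2 = $40
  Utica–Nampa: 5 × $17 = $85
Total = 250 + 60 + 315 + 40 + 85 = $750.
(Supply check: Boise ships 50; Chico ships 75; Utica ships 25.)

750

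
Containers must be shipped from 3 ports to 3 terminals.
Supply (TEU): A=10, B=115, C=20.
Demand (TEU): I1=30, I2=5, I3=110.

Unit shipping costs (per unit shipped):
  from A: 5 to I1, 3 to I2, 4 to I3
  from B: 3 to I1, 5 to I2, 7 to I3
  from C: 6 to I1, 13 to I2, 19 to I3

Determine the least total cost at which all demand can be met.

915

An optimal shipping plan:
  A–I3: 10 TEU
  B–I1: 10 TEU
  B–I2: 5 TEU
  B–I3: 100 TEU
  C–I1: 20 TEU
Total cost = 915.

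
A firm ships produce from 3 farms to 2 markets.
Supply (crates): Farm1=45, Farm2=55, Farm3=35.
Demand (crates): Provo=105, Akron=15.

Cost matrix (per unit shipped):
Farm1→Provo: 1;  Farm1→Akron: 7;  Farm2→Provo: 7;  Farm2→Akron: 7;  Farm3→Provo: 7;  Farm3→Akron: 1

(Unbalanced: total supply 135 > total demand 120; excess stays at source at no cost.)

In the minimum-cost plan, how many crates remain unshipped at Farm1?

An optimal plan:
  Farm1→Provo: 45 × 1 = 45
  Farm2→Provo: 40 × 7 = 280
  Farm3→Provo: 20 × 7 = 140
  Farm3→Akron: 15 × 1 = 15
Total cost = 480.
Farm1 ships 45 of its 45, leaving 0.

0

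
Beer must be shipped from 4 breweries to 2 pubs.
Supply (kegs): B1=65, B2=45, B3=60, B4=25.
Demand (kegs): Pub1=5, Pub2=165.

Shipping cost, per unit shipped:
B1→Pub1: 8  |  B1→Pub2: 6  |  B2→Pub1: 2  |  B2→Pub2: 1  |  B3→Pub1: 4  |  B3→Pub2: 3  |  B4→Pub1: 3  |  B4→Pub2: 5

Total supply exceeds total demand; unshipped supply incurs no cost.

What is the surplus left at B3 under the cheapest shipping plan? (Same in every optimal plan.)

An optimal plan:
  B1 to Pub2: 40 × 6 = 240
  B2 to Pub2: 45 × 1 = 45
  B3 to Pub2: 60 × 3 = 180
  B4 to Pub1: 5 × 3 = 15
  B4 to Pub2: 20 × 5 = 100
Total cost = 580.
B3 ships 60 of its 60, leaving 0.

0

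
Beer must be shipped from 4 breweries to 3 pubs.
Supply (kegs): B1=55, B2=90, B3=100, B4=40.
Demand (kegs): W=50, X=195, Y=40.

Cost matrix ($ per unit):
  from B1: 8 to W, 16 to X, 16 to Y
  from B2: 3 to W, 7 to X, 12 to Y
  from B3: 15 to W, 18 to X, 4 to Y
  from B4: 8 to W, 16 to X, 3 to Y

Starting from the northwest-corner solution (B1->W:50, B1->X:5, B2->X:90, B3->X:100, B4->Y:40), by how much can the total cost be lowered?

Current plan cost = 50·8 + 5·16 + 90·7 + 100·18 + 40·3 = $3030.
Optimal plan:
  B1–W: 10 × $8 = $80
  B1–X: 45 × $16 = $720
  B2–X: 90 × $7 = $630
  B3–X: 60 × $18 = $1080
  B3–Y: 40 × $4 = $160
  B4–W: 40 × $8 = $320
Optimal cost = $2990.
Saving = 3030 − 2990 = $40.

40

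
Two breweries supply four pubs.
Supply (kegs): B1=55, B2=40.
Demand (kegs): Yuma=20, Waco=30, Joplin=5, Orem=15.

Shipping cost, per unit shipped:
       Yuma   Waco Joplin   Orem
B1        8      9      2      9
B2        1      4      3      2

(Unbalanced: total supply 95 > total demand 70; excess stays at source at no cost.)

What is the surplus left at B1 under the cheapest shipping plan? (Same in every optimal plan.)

Minimum-cost shipments:
  B1→Waco: 25 kegs
  B1→Joplin: 5 kegs
  B2→Yuma: 20 kegs
  B2→Waco: 5 kegs
  B2→Orem: 15 kegs
Total cost = 305.
B1 ships 30 of its 55, leaving 25.

25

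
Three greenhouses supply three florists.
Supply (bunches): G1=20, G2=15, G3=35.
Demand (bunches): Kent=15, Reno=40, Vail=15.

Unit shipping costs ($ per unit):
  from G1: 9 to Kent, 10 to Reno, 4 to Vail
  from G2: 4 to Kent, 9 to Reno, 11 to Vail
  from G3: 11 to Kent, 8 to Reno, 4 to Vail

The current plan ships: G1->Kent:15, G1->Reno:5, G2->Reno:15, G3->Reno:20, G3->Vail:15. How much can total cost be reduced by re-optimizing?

Current plan cost = 15·9 + 5·10 + 15·9 + 20·8 + 15·4 = $540.
Optimal plan:
  G1→Reno: 5 × $10 = $50
  G1→Vail: 15 × $4 = $60
  G2→Kent: 15 × $4 = $60
  G3→Reno: 35 × $8 = $280
Optimal cost = $450.
Saving = 540 − 450 = $90.

90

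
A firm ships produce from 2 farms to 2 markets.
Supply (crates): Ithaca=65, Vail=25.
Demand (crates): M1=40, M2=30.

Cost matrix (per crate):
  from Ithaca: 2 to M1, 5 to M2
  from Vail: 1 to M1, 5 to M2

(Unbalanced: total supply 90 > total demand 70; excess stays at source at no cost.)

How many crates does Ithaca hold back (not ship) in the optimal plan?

20

Minimum-cost shipments:
  Ithaca->M1: 15 × 2 = 30
  Ithaca->M2: 30 × 5 = 150
  Vail->M1: 25 × 1 = 25
Total cost = 205.
Ithaca ships 45 of its 65, leaving 20.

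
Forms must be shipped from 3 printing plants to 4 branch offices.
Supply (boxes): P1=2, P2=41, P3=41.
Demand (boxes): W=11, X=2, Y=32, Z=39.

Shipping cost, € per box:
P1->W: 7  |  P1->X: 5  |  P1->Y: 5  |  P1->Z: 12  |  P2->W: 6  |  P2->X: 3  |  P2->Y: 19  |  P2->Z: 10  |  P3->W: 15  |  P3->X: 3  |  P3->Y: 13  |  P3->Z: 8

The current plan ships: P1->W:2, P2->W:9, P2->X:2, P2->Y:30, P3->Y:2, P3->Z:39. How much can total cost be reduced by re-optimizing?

142

Current plan cost = 2·7 + 9·6 + 2·3 + 30·19 + 2·13 + 39·8 = €982.
Optimal plan:
  P1–Y: 2 boxes
  P2–W: 11 boxes
  P2–X: 2 boxes
  P2–Z: 28 boxes
  P3–Y: 30 boxes
  P3–Z: 11 boxes
Optimal cost = €840.
Saving = 982 − 840 = €142.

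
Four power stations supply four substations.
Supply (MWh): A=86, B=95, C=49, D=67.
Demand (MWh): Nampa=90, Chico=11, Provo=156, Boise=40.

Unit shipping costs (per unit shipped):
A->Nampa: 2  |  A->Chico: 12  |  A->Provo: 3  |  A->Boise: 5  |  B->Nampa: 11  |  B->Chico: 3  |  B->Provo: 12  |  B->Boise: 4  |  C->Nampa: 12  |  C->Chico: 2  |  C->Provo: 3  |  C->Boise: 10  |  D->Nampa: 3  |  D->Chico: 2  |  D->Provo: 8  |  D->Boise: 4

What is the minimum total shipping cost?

One minimum-cost allocation:
  A to Provo: 86 × 3 = 258
  B to Nampa: 23 × 11 = 253
  B to Chico: 11 × 3 = 33
  B to Provo: 21 × 12 = 252
  B to Boise: 40 × 4 = 160
  C to Provo: 49 × 3 = 147
  D to Nampa: 67 × 3 = 201
Total = 258 + 253 + 33 + 252 + 160 + 147 + 201 = 1304.

1304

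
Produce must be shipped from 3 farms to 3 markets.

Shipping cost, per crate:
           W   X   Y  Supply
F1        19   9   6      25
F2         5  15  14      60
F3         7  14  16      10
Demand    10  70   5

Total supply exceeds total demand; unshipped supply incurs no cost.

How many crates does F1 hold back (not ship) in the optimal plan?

0

An optimal plan:
  F1 to X: 20 × 9 = 180
  F1 to Y: 5 × 6 = 30
  F2 to W: 10 × 5 = 50
  F2 to X: 40 × 15 = 600
  F3 to X: 10 × 14 = 140
Total cost = 1000.
F1 ships 25 of its 25, leaving 0.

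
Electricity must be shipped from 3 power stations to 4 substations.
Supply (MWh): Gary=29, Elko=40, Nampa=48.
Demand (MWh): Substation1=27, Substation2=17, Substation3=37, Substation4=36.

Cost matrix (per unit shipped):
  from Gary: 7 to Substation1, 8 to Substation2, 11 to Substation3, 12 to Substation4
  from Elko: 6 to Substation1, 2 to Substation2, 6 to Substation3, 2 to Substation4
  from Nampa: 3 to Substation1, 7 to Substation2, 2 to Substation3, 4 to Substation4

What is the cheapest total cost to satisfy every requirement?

403

Optimal allocation:
  Gary to Substation1: 16 × 7 = 112
  Gary to Substation2: 13 × 8 = 104
  Elko to Substation2: 4 × 2 = 8
  Elko to Substation4: 36 × 2 = 72
  Nampa to Substation1: 11 × 3 = 33
  Nampa to Substation3: 37 × 2 = 74
Total = 112 + 104 + 8 + 72 + 33 + 74 = 403.
(Supply check: Gary ships 29; Elko ships 40; Nampa ships 48.)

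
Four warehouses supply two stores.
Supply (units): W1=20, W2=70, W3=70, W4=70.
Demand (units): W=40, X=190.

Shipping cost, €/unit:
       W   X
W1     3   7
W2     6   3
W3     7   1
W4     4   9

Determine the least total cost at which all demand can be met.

A cheapest plan:
  W1→X: 20 × €7 = €140
  W2→X: 70 × €3 = €210
  W3→X: 70 × €1 = €70
  W4→W: 40 × €4 = €160
  W4→X: 30 × €9 = €270
Total = 140 + 210 + 70 + 160 + 270 = €850.

850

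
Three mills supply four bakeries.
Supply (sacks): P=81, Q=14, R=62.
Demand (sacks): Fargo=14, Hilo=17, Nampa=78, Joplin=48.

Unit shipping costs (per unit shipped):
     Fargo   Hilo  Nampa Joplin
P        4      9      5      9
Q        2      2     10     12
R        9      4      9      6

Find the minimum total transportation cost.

A cheapest plan:
  P→Fargo: 3 × 4 = 12
  P→Nampa: 78 × 5 = 390
  Q→Fargo: 11 × 2 = 22
  Q→Hilo: 3 × 2 = 6
  R→Hilo: 14 × 4 = 56
  R→Joplin: 48 × 6 = 288
Total = 12 + 390 + 22 + 6 + 56 + 288 = 774.

774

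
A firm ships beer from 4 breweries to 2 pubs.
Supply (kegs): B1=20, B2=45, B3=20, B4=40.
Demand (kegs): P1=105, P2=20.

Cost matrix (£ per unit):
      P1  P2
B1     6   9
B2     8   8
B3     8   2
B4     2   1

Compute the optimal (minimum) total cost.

One minimum-cost allocation:
  B1→P1: 20 × £6 = £120
  B2→P1: 45 × £8 = £360
  B3→P2: 20 × £2 = £40
  B4→P1: 40 × £2 = £80
Total = 120 + 360 + 40 + 80 = £600.

600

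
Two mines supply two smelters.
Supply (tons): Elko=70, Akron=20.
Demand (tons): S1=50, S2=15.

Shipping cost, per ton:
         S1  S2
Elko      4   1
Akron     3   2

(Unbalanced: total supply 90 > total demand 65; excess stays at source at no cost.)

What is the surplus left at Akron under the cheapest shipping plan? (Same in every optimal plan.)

An optimal plan:
  Elko→S1: 30 × 4 = 120
  Elko→S2: 15 × 1 = 15
  Akron→S1: 20 × 3 = 60
Total cost = 195.
Akron ships 20 of its 20, leaving 0.

0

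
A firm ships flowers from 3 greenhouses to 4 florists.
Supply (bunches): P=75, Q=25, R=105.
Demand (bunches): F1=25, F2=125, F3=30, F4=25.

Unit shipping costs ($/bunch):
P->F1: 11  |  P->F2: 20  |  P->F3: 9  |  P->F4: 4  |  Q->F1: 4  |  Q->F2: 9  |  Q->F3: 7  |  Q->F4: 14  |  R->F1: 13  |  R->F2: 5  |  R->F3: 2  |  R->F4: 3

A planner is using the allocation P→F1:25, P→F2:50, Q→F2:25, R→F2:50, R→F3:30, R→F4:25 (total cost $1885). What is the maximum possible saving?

Current plan cost = 25·11 + 50·20 + 25·9 + 50·5 + 30·2 + 25·3 = $1885.
Optimal plan:
  P->F1: 20 × $11 = $220
  P->F3: 30 × $9 = $270
  P->F4: 25 × $4 = $100
  Q->F1: 5 × $4 = $20
  Q->F2: 20 × $9 = $180
  R->F2: 105 × $5 = $525
Optimal cost = $1315.
Saving = 1885 − 1315 = $570.

570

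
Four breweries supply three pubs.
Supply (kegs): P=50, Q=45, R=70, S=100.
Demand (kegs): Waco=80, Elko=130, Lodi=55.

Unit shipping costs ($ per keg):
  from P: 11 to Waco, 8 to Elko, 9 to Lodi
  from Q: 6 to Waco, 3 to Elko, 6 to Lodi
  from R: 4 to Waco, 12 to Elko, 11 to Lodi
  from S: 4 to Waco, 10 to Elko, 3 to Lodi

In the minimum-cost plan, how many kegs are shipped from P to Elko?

Optimal shipments:
  P→Elko: 50 × $8 = $400
  Q→Elko: 45 × $3 = $135
  R→Waco: 70 × $4 = $280
  S→Waco: 10 × $4 = $40
  S→Elko: 35 × $10 = $350
  S→Lodi: 55 × $3 = $165
Total cost = $1370.
So P→Elko carries 50 kegs.

50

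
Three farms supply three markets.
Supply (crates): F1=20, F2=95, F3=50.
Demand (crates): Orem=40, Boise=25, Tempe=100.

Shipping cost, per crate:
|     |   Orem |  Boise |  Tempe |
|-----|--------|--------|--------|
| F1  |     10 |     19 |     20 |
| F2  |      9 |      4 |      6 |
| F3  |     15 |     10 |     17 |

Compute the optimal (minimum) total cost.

An optimal shipping plan:
  F1->Orem: 20 × 10 = 200
  F2->Tempe: 95 × 6 = 570
  F3->Orem: 20 × 15 = 300
  F3->Boise: 25 × 10 = 250
  F3->Tempe: 5 × 17 = 85
Total = 200 + 570 + 300 + 250 + 85 = 1405.

1405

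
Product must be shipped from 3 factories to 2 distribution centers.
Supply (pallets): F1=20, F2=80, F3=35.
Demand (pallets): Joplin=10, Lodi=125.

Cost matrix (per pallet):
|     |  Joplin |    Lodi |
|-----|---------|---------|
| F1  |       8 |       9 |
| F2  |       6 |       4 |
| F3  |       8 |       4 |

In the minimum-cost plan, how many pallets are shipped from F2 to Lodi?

The minimum-cost plan:
  F1->Joplin: 10 × 8 = 80
  F1->Lodi: 10 × 9 = 90
  F2->Lodi: 80 × 4 = 320
  F3->Lodi: 35 × 4 = 140
Total cost = 630.
So F2→Lodi carries 80 pallets.

80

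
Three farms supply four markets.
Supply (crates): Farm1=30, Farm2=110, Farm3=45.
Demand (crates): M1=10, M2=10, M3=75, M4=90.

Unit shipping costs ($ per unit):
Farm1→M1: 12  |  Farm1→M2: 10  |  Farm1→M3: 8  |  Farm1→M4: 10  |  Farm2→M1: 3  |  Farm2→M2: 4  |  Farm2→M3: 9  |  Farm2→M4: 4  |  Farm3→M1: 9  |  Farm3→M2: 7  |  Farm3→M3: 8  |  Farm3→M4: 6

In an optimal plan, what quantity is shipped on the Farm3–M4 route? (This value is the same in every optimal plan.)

0

The minimum-cost plan:
  Farm1–M3: 30 crates
  Farm2–M1: 10 crates
  Farm2–M2: 10 crates
  Farm2–M4: 90 crates
  Farm3–M3: 45 crates
Total cost = $1030.
The route Farm3→M4 is not used.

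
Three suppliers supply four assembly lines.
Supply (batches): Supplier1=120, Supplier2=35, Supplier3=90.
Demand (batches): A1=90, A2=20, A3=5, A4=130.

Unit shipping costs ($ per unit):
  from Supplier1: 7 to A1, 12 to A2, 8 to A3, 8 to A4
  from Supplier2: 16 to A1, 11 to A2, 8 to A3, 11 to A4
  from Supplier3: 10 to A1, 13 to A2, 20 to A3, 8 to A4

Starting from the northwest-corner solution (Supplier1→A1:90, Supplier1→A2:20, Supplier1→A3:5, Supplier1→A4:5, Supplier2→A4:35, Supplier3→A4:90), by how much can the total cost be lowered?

95

Current plan cost = 90·7 + 20·12 + 5·8 + 5·8 + 35·11 + 90·8 = $2055.
Optimal plan:
  Supplier1–A1: 90 × $7 = $630
  Supplier1–A4: 30 × $8 = $240
  Supplier2–A2: 20 × $11 = $220
  Supplier2–A3: 5 × $8 = $40
  Supplier2–A4: 10 × $11 = $110
  Supplier3–A4: 90 × $8 = $720
Optimal cost = $1960.
Saving = 2055 − 1960 = $95.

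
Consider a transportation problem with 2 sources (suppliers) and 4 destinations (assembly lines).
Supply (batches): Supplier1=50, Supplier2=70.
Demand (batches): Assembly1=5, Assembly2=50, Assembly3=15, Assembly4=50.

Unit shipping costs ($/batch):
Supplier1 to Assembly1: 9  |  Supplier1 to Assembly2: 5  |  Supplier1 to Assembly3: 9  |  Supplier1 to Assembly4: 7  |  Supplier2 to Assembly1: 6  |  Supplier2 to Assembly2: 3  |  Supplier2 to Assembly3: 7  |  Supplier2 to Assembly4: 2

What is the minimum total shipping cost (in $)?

One minimum-cost allocation:
  Supplier1->Assembly2: 50 batches
  Supplier2->Assembly1: 5 batches
  Supplier2->Assembly3: 15 batches
  Supplier2->Assembly4: 50 batches
Total cost = $485.

485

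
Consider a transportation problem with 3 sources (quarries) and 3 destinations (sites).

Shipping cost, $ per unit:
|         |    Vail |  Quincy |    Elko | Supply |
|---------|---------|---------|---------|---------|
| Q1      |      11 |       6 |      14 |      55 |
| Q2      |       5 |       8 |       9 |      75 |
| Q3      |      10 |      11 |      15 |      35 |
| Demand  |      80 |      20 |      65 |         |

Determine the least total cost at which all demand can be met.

1455

An optimal shipping plan:
  Q1–Quincy: 20 × $6 = $120
  Q1–Elko: 35 × $14 = $490
  Q2–Vail: 45 × $5 = $225
  Q2–Elko: 30 × $9 = $270
  Q3–Vail: 35 × $10 = $350
Total = 120 + 490 + 225 + 270 + 350 = $1455.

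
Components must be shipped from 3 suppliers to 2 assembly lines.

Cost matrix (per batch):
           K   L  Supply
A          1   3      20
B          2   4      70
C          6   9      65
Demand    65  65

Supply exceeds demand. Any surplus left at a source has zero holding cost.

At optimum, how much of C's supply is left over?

25

Minimum-cost shipments:
  A to L: 20 × 3 = 60
  B to K: 25 × 2 = 50
  B to L: 45 × 4 = 180
  C to K: 40 × 6 = 240
Total cost = 530.
C ships 40 of its 65, leaving 25.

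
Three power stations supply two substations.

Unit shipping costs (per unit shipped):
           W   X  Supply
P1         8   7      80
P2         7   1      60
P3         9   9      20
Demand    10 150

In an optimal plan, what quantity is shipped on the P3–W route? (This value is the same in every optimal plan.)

Optimal shipments:
  P1->X: 80 MWh
  P2->X: 60 MWh
  P3->W: 10 MWh
  P3->X: 10 MWh
Total cost = 800.
So P3→W carries 10 MWh.

10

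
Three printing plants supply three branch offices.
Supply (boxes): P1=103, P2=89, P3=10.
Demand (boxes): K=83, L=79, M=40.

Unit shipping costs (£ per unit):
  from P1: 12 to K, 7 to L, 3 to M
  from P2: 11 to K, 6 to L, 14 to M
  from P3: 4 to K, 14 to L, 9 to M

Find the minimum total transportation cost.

1500

One minimum-cost allocation:
  P1 to L: 63 × £7 = £441
  P1 to M: 40 × £3 = £120
  P2 to K: 73 × £11 = £803
  P2 to L: 16 × £6 = £96
  P3 to K: 10 × £4 = £40
Total = 441 + 120 + 803 + 96 + 40 = £1500.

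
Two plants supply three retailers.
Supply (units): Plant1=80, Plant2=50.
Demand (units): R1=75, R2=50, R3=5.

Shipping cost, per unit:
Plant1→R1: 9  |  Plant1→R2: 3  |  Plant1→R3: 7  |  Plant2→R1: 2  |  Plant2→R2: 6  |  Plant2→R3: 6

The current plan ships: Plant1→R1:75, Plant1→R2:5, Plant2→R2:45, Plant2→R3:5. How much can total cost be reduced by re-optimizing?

Current plan cost = 75·9 + 5·3 + 45·6 + 5·6 = 990.
Optimal plan:
  Plant1 to R1: 25 × 9 = 225
  Plant1 to R2: 50 × 3 = 150
  Plant1 to R3: 5 × 7 = 35
  Plant2 to R1: 50 × 2 = 100
Optimal cost = 510.
Saving = 990 − 510 = 480.

480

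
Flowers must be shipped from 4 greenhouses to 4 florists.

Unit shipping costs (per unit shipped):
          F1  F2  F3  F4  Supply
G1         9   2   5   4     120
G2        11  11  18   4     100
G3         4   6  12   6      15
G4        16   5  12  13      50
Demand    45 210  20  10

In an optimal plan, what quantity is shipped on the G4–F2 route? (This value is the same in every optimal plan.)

50

Optimal shipments:
  G1 to F2: 100 × 2 = 200
  G1 to F3: 20 × 5 = 100
  G2 to F1: 30 × 11 = 330
  G2 to F2: 60 × 11 = 660
  G2 to F4: 10 × 4 = 40
  G3 to F1: 15 × 4 = 60
  G4 to F2: 50 × 5 = 250
Total cost = 1640.
So G4→F2 carries 50 bunches.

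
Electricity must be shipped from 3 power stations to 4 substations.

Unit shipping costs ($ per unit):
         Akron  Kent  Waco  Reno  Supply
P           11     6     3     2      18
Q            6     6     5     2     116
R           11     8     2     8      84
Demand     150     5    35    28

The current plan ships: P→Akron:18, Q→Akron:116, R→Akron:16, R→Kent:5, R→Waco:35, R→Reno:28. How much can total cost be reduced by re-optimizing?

118

Current plan cost = 18·11 + 116·6 + 16·11 + 5·8 + 35·2 + 28·8 = $1404.
Optimal plan:
  P→Reno: 18 × $2 = $36
  Q→Akron: 106 × $6 = $636
  Q→Reno: 10 × $2 = $20
  R→Akron: 44 × $11 = $484
  R→Kent: 5 × $8 = $40
  R→Waco: 35 × $2 = $70
Optimal cost = $1286.
Saving = 1404 − 1286 = $118.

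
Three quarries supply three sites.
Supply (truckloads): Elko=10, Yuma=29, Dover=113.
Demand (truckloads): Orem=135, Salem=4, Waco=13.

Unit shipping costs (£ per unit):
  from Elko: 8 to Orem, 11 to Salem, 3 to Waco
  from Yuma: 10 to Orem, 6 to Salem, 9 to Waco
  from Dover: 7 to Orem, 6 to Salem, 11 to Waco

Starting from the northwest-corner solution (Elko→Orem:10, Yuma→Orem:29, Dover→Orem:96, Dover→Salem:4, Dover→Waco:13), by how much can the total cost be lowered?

Current plan cost = 10·8 + 29·10 + 96·7 + 4·6 + 13·11 = £1209.
Optimal plan:
  Elko→Waco: 10 × £3 = £30
  Yuma→Orem: 22 × £10 = £220
  Yuma→Salem: 4 × £6 = £24
  Yuma→Waco: 3 × £9 = £27
  Dover→Orem: 113 × £7 = £791
Optimal cost = £1092.
Saving = 1209 − 1092 = £117.

117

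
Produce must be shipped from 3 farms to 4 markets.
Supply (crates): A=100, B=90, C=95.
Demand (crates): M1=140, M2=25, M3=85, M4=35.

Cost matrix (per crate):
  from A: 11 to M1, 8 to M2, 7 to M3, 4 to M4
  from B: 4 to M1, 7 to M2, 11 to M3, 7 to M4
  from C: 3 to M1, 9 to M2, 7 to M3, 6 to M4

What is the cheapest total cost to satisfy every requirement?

1395

An optimal shipping plan:
  A–M3: 65 × 7 = 455
  A–M4: 35 × 4 = 140
  B–M1: 65 × 4 = 260
  B–M2: 25 × 7 = 175
  C–M1: 75 × 3 = 225
  C–M3: 20 × 7 = 140
Total = 455 + 140 + 260 + 175 + 225 + 140 = 1395.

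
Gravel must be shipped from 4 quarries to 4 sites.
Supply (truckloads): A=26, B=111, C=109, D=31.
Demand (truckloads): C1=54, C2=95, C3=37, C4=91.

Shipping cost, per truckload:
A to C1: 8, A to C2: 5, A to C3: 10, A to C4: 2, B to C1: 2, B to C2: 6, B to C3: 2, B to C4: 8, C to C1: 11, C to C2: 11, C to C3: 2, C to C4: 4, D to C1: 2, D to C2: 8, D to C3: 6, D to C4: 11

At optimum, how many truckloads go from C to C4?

The minimum-cost plan:
  A to C2: 7 truckloads
  A to C4: 19 truckloads
  B to C1: 23 truckloads
  B to C2: 88 truckloads
  C to C3: 37 truckloads
  C to C4: 72 truckloads
  D to C1: 31 truckloads
Total cost = 1071.
So C→C4 carries 72 truckloads.

72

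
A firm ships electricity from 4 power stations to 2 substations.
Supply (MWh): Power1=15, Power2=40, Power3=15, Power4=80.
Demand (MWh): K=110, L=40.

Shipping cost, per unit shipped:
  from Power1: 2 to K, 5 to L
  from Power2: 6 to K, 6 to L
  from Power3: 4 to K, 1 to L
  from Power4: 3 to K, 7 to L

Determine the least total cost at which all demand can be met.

525

Optimal allocation:
  Power1->K: 15 × 2 = 30
  Power2->K: 15 × 6 = 90
  Power2->L: 25 × 6 = 150
  Power3->L: 15 × 1 = 15
  Power4->K: 80 × 3 = 240
Total = 30 + 90 + 150 + 15 + 240 = 525.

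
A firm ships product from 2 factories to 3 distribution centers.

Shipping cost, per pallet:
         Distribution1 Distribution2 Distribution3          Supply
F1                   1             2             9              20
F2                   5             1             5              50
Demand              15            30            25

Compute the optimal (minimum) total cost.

A cheapest plan:
  F1 to Distribution1: 15 × 1 = 15
  F1 to Distribution2: 5 × 2 = 10
  F2 to Distribution2: 25 × 1 = 25
  F2 to Distribution3: 25 × 5 = 125
Total = 15 + 10 + 25 + 125 = 175.
(Supply check: F1 ships 20; F2 ships 50.)

175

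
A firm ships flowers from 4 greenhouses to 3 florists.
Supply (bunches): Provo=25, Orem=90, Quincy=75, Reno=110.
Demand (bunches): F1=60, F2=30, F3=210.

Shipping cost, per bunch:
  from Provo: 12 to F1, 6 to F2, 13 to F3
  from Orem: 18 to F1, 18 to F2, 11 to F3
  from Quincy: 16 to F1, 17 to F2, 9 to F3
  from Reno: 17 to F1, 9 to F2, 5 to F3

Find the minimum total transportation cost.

2805

A cheapest plan:
  Provo–F2: 25 bunches
  Orem–F3: 90 bunches
  Quincy–F1: 60 bunches
  Quincy–F3: 15 bunches
  Reno–F2: 5 bunches
  Reno–F3: 105 bunches
Total cost = 2805.
(Supply check: Provo ships 25; Orem ships 90; Quincy ships 75; Reno ships 110.)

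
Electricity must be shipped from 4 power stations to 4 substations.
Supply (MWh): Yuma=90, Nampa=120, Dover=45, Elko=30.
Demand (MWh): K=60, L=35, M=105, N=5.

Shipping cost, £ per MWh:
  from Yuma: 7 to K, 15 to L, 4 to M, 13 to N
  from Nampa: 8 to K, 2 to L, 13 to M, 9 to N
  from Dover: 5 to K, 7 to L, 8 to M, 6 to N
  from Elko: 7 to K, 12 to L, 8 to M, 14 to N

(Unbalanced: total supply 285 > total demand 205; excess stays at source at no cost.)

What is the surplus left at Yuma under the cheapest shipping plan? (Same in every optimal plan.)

0

Minimum-cost shipments:
  Yuma→M: 90 MWh
  Nampa→L: 35 MWh
  Nampa→N: 5 MWh
  Dover→K: 45 MWh
  Elko→K: 15 MWh
  Elko→M: 15 MWh
Total cost = £925.
Yuma ships 90 of its 90, leaving 0.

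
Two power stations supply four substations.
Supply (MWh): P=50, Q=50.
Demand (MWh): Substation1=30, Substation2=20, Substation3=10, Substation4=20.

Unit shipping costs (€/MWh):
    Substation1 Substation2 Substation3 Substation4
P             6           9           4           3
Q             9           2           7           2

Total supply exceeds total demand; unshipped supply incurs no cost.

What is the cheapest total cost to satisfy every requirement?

300

Optimal allocation:
  P–Substation1: 30 MWh
  P–Substation3: 10 MWh
  Q–Substation2: 20 MWh
  Q–Substation4: 20 MWh
Total cost = €300.
(Supply check: P ships 40; Q ships 40.)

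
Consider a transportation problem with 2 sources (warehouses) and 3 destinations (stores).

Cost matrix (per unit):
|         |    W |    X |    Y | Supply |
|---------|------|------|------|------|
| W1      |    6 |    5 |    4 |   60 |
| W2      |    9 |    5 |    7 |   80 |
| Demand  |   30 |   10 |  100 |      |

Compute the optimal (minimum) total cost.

840

A cheapest plan:
  W1→W: 30 units
  W1→Y: 30 units
  W2→X: 10 units
  W2→Y: 70 units
Total cost = 840.
(Supply check: W1 ships 60; W2 ships 80.)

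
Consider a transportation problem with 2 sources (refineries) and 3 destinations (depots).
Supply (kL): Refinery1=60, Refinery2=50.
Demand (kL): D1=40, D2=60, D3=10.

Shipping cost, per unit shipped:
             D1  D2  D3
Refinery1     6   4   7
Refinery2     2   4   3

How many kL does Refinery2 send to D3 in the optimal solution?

10

Optimal shipments:
  Refinery1–D2: 60 × 4 = 240
  Refinery2–D1: 40 × 2 = 80
  Refinery2–D3: 10 × 3 = 30
Total cost = 350.
So Refinery2→D3 carries 10 kL.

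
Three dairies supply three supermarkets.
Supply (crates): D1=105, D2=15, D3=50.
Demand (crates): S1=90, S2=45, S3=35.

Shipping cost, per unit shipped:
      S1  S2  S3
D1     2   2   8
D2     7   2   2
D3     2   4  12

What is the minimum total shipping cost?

460

One minimum-cost allocation:
  D1->S1: 40 × 2 = 80
  D1->S2: 45 × 2 = 90
  D1->S3: 20 × 8 = 160
  D2->S3: 15 × 2 = 30
  D3->S1: 50 × 2 = 100
Total = 80 + 90 + 160 + 30 + 100 = 460.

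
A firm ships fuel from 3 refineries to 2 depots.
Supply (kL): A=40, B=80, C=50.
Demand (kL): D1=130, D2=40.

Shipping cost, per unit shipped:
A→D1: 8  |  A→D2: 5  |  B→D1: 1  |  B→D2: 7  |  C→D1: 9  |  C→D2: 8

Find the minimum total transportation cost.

One minimum-cost allocation:
  A–D2: 40 × 5 = 200
  B–D1: 80 × 1 = 80
  C–D1: 50 × 9 = 450
Total = 200 + 80 + 450 = 730.

730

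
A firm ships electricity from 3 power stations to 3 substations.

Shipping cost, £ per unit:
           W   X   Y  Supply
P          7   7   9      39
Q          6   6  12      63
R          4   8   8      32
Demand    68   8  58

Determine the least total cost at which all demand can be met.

933

An optimal shipping plan:
  P->Y: 39 × £9 = £351
  Q->W: 55 × £6 = £330
  Q->X: 8 × £6 = £48
  R->W: 13 × £4 = £52
  R->Y: 19 × £8 = £152
Total = 351 + 330 + 48 + 52 + 152 = £933.
(Supply check: P ships 39; Q ships 63; R ships 32.)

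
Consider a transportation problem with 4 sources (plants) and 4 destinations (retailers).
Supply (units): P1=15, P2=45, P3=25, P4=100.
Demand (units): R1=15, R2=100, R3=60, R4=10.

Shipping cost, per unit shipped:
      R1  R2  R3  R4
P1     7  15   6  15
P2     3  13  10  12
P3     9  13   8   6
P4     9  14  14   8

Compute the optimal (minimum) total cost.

2005

A cheapest plan:
  P1 to R3: 15 units
  P2 to R1: 15 units
  P2 to R2: 10 units
  P2 to R3: 20 units
  P3 to R3: 25 units
  P4 to R2: 90 units
  P4 to R4: 10 units
Total cost = 2005.
(Supply check: P1 ships 15; P2 ships 45; P3 ships 25; P4 ships 100.)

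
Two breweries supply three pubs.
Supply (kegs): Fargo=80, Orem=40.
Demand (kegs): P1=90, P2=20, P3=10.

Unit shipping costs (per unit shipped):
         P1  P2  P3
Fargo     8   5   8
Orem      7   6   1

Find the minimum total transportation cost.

800

A cheapest plan:
  Fargo to P1: 60 × 8 = 480
  Fargo to P2: 20 × 5 = 100
  Orem to P1: 30 × 7 = 210
  Orem to P3: 10 × 1 = 10
Total = 480 + 100 + 210 + 10 = 800.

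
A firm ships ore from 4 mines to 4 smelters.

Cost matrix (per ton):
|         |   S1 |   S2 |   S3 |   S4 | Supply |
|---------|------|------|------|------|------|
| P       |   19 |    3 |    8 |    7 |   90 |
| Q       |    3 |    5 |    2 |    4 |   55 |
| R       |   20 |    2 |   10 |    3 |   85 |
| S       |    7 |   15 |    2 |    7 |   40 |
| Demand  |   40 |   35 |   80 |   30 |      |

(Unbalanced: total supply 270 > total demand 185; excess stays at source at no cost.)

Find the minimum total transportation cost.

590

Optimal allocation:
  P to S3: 25 × 8 = 200
  Q to S1: 40 × 3 = 120
  Q to S3: 15 × 2 = 30
  R to S2: 35 × 2 = 70
  R to S4: 30 × 3 = 90
  S to S3: 40 × 2 = 80
Total = 200 + 120 + 30 + 70 + 90 + 80 = 590.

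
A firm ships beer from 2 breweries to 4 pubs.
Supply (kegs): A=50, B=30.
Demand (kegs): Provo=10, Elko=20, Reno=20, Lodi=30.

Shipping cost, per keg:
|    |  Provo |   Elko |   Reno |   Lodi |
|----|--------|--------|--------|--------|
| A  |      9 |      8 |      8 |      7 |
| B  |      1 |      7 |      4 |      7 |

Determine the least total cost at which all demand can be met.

460

One minimum-cost allocation:
  A->Elko: 20 × 8 = 160
  A->Lodi: 30 × 7 = 210
  B->Provo: 10 × 1 = 10
  B->Reno: 20 × 4 = 80
Total = 160 + 210 + 10 + 80 = 460.
(Supply check: A ships 50; B ships 30.)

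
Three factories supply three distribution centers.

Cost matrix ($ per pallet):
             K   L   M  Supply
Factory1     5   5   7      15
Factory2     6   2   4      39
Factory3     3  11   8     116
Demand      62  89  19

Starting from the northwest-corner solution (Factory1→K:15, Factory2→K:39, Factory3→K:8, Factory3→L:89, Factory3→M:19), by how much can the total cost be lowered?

588

Current plan cost = 15·5 + 39·6 + 8·3 + 89·11 + 19·8 = $1464.
Optimal plan:
  Factory1→L: 15 × $5 = $75
  Factory2→L: 39 × $2 = $78
  Factory3→K: 62 × $3 = $186
  Factory3→L: 35 × $11 = $385
  Factory3→M: 19 × $8 = $152
Optimal cost = $876.
Saving = 1464 − 876 = $588.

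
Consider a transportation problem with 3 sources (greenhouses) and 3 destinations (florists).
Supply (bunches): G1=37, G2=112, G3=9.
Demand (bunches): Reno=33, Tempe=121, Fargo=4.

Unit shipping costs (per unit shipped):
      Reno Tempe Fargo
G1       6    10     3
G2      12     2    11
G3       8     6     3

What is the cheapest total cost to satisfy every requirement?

A cheapest plan:
  G1→Reno: 33 × 6 = 198
  G1→Fargo: 4 × 3 = 12
  G2→Tempe: 112 × 2 = 224
  G3→Tempe: 9 × 6 = 54
Total = 198 + 12 + 224 + 54 = 488.

488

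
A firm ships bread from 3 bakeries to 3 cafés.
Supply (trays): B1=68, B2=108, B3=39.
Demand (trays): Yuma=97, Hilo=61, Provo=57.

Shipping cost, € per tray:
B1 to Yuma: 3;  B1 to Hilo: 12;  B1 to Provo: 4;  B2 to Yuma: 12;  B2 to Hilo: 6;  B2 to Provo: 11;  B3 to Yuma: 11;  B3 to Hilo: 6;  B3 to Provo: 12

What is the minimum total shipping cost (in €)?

A cheapest plan:
  B1→Yuma: 68 × €3 = €204
  B2→Hilo: 51 × €6 = €306
  B2→Provo: 57 × €11 = €627
  B3→Yuma: 29 × €11 = €319
  B3→Hilo: 10 × €6 = €60
Total = 204 + 306 + 627 + 319 + 60 = €1516.

1516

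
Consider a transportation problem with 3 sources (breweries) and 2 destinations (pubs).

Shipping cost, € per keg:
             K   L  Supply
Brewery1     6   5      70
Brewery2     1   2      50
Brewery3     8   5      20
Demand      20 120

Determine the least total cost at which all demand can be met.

An optimal shipping plan:
  Brewery1→L: 70 kegs
  Brewery2→K: 20 kegs
  Brewery2→L: 30 kegs
  Brewery3→L: 20 kegs
Total cost = €530.
(Supply check: Brewery1 ships 70; Brewery2 ships 50; Brewery3 ships 20.)

530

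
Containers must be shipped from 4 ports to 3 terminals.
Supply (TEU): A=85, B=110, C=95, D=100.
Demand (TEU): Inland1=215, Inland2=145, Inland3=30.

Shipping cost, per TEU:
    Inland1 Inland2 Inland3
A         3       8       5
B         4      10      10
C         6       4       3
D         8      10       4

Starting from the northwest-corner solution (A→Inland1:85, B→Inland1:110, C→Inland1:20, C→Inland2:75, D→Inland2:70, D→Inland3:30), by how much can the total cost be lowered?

80

Current plan cost = 85·3 + 110·4 + 20·6 + 75·4 + 70·10 + 30·4 = 1935.
Optimal plan:
  A to Inland1: 85 × 3 = 255
  B to Inland1: 110 × 4 = 440
  C to Inland2: 95 × 4 = 380
  D to Inland1: 20 × 8 = 160
  D to Inland2: 50 × 10 = 500
  D to Inland3: 30 × 4 = 120
Optimal cost = 1855.
Saving = 1935 − 1855 = 80.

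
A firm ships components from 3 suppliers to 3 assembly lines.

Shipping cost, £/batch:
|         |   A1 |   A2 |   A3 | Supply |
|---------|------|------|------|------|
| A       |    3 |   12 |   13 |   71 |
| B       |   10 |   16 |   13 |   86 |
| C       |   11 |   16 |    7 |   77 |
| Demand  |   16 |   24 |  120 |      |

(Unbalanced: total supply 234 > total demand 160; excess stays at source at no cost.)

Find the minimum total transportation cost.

1434

An optimal shipping plan:
  A–A1: 16 × £3 = £48
  A–A2: 24 × £12 = £288
  B–A3: 43 × £13 = £559
  C–A3: 77 × £7 = £539
Total = 48 + 288 + 559 + 539 = £1434.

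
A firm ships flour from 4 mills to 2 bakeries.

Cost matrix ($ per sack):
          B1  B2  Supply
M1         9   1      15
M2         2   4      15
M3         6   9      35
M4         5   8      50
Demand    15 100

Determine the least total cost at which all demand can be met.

An optimal shipping plan:
  M1->B2: 15 × $1 = $15
  M2->B2: 15 × $4 = $60
  M3->B1: 15 × $6 = $90
  M3->B2: 20 × $9 = $180
  M4->B2: 50 × $8 = $400
Total = 15 + 60 + 90 + 180 + 400 = $745.

745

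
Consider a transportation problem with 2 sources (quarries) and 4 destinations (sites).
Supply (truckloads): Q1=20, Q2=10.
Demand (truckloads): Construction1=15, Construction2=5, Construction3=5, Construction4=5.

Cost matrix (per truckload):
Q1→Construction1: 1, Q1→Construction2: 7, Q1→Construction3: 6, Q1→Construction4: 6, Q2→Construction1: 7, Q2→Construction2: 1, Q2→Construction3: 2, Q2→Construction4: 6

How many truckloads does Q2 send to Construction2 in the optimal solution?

Optimal shipments:
  Q1->Construction1: 15 × 1 = 15
  Q1->Construction4: 5 × 6 = 30
  Q2->Construction2: 5 × 1 = 5
  Q2->Construction3: 5 × 2 = 10
Total cost = 60.
So Q2→Construction2 carries 5 truckloads.

5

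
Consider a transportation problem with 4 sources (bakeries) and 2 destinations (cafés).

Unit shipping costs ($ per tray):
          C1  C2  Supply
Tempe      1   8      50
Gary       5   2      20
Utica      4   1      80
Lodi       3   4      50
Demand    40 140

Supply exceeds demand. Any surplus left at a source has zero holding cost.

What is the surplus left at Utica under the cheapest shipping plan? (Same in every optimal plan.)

0

Minimum-cost shipments:
  Tempe→C1: 40 × $1 = $40
  Gary→C2: 20 × $2 = $40
  Utica→C2: 80 × $1 = $80
  Lodi→C2: 40 × $4 = $160
Total cost = $320.
Utica ships 80 of its 80, leaving 0.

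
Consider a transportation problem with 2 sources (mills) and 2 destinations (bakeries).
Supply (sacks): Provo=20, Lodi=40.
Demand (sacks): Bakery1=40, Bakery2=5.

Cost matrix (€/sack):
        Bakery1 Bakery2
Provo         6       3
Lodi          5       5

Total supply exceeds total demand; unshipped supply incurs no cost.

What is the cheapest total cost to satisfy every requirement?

215

One minimum-cost allocation:
  Provo–Bakery2: 5 × €3 = €15
  Lodi–Bakery1: 40 × €5 = €200
Total = 15 + 200 = €215.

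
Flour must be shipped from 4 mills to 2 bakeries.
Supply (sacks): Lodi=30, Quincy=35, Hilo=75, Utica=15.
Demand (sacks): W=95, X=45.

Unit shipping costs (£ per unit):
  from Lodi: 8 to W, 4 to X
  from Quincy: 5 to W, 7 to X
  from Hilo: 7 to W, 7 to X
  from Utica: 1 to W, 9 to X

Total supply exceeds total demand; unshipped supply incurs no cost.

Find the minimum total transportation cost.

730

A cheapest plan:
  Lodi→X: 30 × £4 = £120
  Quincy→W: 35 × £5 = £175
  Hilo→W: 45 × £7 = £315
  Hilo→X: 15 × £7 = £105
  Utica→W: 15 × £1 = £15
Total = 120 + 175 + 315 + 105 + 15 = £730.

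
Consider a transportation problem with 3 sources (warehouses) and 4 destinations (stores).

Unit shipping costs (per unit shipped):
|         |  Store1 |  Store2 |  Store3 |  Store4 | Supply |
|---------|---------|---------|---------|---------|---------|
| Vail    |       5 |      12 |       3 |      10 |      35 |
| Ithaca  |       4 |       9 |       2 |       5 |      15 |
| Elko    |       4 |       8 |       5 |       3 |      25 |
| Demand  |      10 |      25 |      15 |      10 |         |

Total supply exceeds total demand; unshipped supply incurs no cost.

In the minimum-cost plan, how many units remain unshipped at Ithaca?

An optimal plan:
  Vail→Store1: 5 × 5 = 25
  Vail→Store3: 15 × 3 = 45
  Ithaca→Store1: 5 × 4 = 20
  Ithaca→Store2: 10 × 9 = 90
  Elko→Store2: 15 × 8 = 120
  Elko→Store4: 10 × 3 = 30
Total cost = 330.
Ithaca ships 15 of its 15, leaving 0.

0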